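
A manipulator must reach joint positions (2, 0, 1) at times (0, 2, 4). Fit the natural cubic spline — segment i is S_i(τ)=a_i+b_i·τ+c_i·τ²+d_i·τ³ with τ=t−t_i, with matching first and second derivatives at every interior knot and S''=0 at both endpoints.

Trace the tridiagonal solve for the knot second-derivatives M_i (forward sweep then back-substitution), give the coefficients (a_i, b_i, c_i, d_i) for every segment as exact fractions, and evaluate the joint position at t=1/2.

  seg 0: a=2 b=-11/8 c=0 d=3/32
  seg 1: a=0 b=-1/4 c=9/16 d=-3/32
S(1/2) = 339/256

Δ: Δ0=-1, Δ1=1/2
row 1: diag=8, rhs=9; c'=1/4, d'=9/8
back: M1=9/8
M: M0=0, M1=9/8, M2=0
seg 0: a=2, c=M0/2=0, d=(M1−M0)/(6·2)=3/32, b=Δ0−h0·(2M0+M1)/6=-11/8
seg 1: a=0, c=M1/2=9/16, d=(M2−M1)/(6·2)=-3/32, b=Δ1−h1·(2M1+M2)/6=-1/4
t_q=1/2 → seg 0, τ=1/2; S=2+-11/8·τ+0·τ²+3/32·τ³=339/256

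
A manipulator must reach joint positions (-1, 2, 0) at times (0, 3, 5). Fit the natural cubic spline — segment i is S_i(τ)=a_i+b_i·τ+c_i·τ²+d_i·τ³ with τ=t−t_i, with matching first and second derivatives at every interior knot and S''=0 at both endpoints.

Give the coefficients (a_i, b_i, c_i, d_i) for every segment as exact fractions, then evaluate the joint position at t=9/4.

Δ: Δ0=1, Δ1=-1
row 1: diag=10, rhs=-12; c'=1/5, d'=-6/5
back: M1=-6/5
M: M0=0, M1=-6/5, M2=0
seg 0: a=-1, c=M0/2=0, d=(M1−M0)/(6·3)=-1/15, b=Δ0−h0·(2M0+M1)/6=8/5
seg 1: a=2, c=M1/2=-3/5, d=(M2−M1)/(6·2)=1/10, b=Δ1−h1·(2M1+M2)/6=-1/5
t_q=9/4 → seg 0, τ=9/4; S=-1+8/5·τ+0·τ²+-1/15·τ³=589/320

  seg 0: a=-1 b=8/5 c=0 d=-1/15
  seg 1: a=2 b=-1/5 c=-3/5 d=1/10
S(9/4) = 589/320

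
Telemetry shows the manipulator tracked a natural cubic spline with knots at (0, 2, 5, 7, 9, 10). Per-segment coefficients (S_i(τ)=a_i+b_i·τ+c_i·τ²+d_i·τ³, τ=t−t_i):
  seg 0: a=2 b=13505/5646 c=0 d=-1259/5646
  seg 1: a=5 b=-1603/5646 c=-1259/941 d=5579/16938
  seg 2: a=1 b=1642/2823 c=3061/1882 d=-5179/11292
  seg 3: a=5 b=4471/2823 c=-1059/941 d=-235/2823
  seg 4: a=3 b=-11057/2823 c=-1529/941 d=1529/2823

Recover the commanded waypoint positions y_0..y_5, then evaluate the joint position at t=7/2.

y_0 = S_0(0) = a_0 = 2
y_1 = S_1(0) = a_1 = 5
y_2 = S_2(0) = a_2 = 1
y_3 = S_3(0) = a_3 = 5
y_4 = S_4(0) = a_4 = 3
y_5 = S_4(1) = -2
t_q=7/2 is in segment 1 (τ=3/2); S_1(τ)=40281/15056

y_0=2 y_1=5 y_2=1 y_3=5 y_4=3 y_5=-2
S(7/2) = 40281/15056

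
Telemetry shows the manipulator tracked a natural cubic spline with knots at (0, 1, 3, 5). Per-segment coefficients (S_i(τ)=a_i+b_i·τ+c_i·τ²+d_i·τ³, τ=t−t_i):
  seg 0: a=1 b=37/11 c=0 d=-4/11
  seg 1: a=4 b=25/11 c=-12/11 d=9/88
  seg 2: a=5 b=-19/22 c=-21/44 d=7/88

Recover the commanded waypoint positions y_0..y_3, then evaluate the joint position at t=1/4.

y_0 = S_0(0) = a_0 = 1
y_1 = S_1(0) = a_1 = 4
y_2 = S_2(0) = a_2 = 5
y_3 = S_2(2) = 2
t_q=1/4 is in segment 0 (τ=1/4); S_0(τ)=323/176

y_0=1 y_1=4 y_2=5 y_3=2
S(1/4) = 323/176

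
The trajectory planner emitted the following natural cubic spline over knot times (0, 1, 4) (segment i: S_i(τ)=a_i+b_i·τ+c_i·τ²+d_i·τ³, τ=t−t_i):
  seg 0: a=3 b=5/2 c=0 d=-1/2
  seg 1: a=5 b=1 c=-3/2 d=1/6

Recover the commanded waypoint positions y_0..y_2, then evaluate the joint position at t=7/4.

y_0=3 y_1=5 y_2=-1
S(7/4) = 637/128

y_0 = S_0(0) = a_0 = 3
y_1 = S_1(0) = a_1 = 5
y_2 = S_1(3) = -1
t_q=7/4 is in segment 1 (τ=3/4); S_1(τ)=637/128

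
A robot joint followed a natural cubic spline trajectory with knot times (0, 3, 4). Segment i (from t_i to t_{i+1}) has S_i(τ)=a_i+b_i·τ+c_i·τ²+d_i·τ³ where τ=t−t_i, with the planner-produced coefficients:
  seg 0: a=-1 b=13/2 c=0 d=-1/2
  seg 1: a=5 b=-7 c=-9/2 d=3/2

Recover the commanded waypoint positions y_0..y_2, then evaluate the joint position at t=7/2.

y_0 = S_0(0) = a_0 = -1
y_1 = S_1(0) = a_1 = 5
y_2 = S_1(1) = -5
t_q=7/2 is in segment 1 (τ=1/2); S_1(τ)=9/16

y_0=-1 y_1=5 y_2=-5
S(7/2) = 9/16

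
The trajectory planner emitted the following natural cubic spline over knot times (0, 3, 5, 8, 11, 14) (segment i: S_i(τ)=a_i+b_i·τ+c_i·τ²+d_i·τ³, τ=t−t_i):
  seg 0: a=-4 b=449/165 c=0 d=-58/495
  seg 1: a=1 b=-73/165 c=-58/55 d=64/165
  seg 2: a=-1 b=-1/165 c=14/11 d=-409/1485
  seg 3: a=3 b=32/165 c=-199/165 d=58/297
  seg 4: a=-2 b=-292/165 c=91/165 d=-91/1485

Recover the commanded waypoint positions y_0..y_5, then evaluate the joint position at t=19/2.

y_0 = S_0(0) = a_0 = -4
y_1 = S_1(0) = a_1 = 1
y_2 = S_2(0) = a_2 = -1
y_3 = S_3(0) = a_3 = 3
y_4 = S_4(0) = a_4 = -2
y_5 = S_4(3) = -4
t_q=19/2 is in segment 3 (τ=3/2); S_3(τ)=68/55

y_0=-4 y_1=1 y_2=-1 y_3=3 y_4=-2 y_5=-4
S(19/2) = 68/55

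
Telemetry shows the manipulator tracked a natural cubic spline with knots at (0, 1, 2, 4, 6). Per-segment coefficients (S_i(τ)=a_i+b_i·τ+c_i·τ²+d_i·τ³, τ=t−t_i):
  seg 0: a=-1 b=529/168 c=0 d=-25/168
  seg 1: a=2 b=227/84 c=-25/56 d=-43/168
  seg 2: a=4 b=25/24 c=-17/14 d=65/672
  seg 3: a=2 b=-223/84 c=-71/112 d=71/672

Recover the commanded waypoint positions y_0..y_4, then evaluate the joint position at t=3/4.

y_0=-1 y_1=2 y_2=4 y_3=2 y_4=-5
S(3/4) = 665/512

y_0 = S_0(0) = a_0 = -1
y_1 = S_1(0) = a_1 = 2
y_2 = S_2(0) = a_2 = 4
y_3 = S_3(0) = a_3 = 2
y_4 = S_3(2) = -5
t_q=3/4 is in segment 0 (τ=3/4); S_0(τ)=665/512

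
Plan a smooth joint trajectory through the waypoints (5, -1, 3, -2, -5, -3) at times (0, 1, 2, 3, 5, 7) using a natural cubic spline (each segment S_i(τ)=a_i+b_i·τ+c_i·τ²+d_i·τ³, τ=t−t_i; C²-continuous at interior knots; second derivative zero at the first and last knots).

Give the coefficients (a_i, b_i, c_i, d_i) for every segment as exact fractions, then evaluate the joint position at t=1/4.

Δ: Δ0=-6, Δ1=4, Δ2=-5, Δ3=-3/2, Δ4=1
row 1: diag=4, rhs=60; c'=1/4, d'=15
row 2: denom=4−1·1/4=15/4; d'=(-54−1·15)/(15/4)=-92/5
row 3: denom=6−1·4/15=86/15; d'=(21−1·-92/5)/(86/15)=591/86
row 4: denom=8−2·15/43=314/43; d'=(15−2·591/86)/(314/43)=27/157
back: M4=27/157
back: M3=591/86−15/43·27/157=2139/314
back: M2=-92/5−4/15·2139/314=-3174/157
back: M1=15−1/4·-3174/157=6297/314
M: M0=0, M1=6297/314, M2=-3174/157, M3=2139/314, M4=27/157, M5=0
seg 0: a=5, c=M0/2=0, d=(M1−M0)/(6·1)=2099/628, b=Δ0−h0·(2M0+M1)/6=-5867/628
seg 1: a=-1, c=M1/2=6297/628, d=(M2−M1)/(6·1)=-4215/628, b=Δ1−h1·(2M1+M2)/6=215/314
seg 2: a=3, c=M2/2=-1587/157, d=(M3−M2)/(6·1)=2829/628, b=Δ2−h2·(2M2+M3)/6=379/628
seg 3: a=-2, c=M3/2=2139/628, d=(M4−M3)/(6·2)=-695/1256, b=Δ3−h3·(2M3+M4)/6=-1915/314
seg 4: a=-5, c=M4/2=27/314, d=(M5−M4)/(6·2)=-9/628, b=Δ4−h4·(2M4+M5)/6=139/157
t_q=1/4 → seg 0, τ=1/4; S=5+-5867/628·τ+0·τ²+2099/628·τ³=109187/40192

  seg 0: a=5 b=-5867/628 c=0 d=2099/628
  seg 1: a=-1 b=215/314 c=6297/628 d=-4215/628
  seg 2: a=3 b=379/628 c=-1587/157 d=2829/628
  seg 3: a=-2 b=-1915/314 c=2139/628 d=-695/1256
  seg 4: a=-5 b=139/157 c=27/314 d=-9/628
S(1/4) = 109187/40192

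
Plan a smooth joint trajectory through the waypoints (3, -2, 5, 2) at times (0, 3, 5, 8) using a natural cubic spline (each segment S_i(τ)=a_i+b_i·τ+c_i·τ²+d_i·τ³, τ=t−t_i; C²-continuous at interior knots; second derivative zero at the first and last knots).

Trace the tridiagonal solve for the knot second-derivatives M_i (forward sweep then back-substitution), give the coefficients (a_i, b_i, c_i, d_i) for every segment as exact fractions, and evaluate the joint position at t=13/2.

  seg 0: a=3 b=-57/16 c=0 d=91/432
  seg 1: a=-2 b=17/8 c=91/48 d=-29/48
  seg 2: a=5 b=59/24 c=-83/48 d=83/432
S(13/2) = 697/128

Δ: Δ0=-5/3, Δ1=7/2, Δ2=-1
row 1: diag=10, rhs=31; c'=1/5, d'=31/10
row 2: denom=10−2·1/5=48/5; d'=(-27−2·31/10)/(48/5)=-83/24
back: M2=-83/24
back: M1=31/10−1/5·-83/24=91/24
M: M0=0, M1=91/24, M2=-83/24, M3=0
seg 0: a=3, c=M0/2=0, d=(M1−M0)/(6·3)=91/432, b=Δ0−h0·(2M0+M1)/6=-57/16
seg 1: a=-2, c=M1/2=91/48, d=(M2−M1)/(6·2)=-29/48, b=Δ1−h1·(2M1+M2)/6=17/8
seg 2: a=5, c=M2/2=-83/48, d=(M3−M2)/(6·3)=83/432, b=Δ2−h2·(2M2+M3)/6=59/24
t_q=13/2 → seg 2, τ=3/2; S=5+59/24·τ+-83/48·τ²+83/432·τ³=697/128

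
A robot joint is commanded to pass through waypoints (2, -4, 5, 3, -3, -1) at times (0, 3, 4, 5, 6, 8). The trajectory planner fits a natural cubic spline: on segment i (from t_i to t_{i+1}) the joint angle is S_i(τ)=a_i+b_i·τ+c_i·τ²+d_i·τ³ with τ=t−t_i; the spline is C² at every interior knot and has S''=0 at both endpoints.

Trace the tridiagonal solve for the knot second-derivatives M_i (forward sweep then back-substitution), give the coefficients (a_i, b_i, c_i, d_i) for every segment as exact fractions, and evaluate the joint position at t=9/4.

Δ: Δ0=-2, Δ1=9, Δ2=-2, Δ3=-6, Δ4=1
row 1: diag=8, rhs=66; c'=1/8, d'=33/4
row 2: denom=4−1·1/8=31/8; d'=(-66−1·33/4)/(31/8)=-594/31
row 3: denom=4−1·8/31=116/31; d'=(-24−1·-594/31)/(116/31)=-75/58
row 4: denom=6−1·31/116=665/116; d'=(42−1·-75/58)/(665/116)=5022/665
back: M4=5022/665
back: M3=-75/58−31/116·5022/665=-2202/665
back: M2=-594/31−8/31·-2202/665=-12174/665
back: M1=33/4−1/8·-12174/665=7008/665
M: M0=0, M1=7008/665, M2=-12174/665, M3=-2202/665, M4=5022/665, M5=0
seg 0: a=2, c=M0/2=0, d=(M1−M0)/(6·3)=1168/1995, b=Δ0−h0·(2M0+M1)/6=-4834/665
seg 1: a=-4, c=M1/2=3504/665, d=(M2−M1)/(6·1)=-3197/665, b=Δ1−h1·(2M1+M2)/6=5678/665
seg 2: a=5, c=M2/2=-6087/665, d=(M3−M2)/(6·1)=1662/665, b=Δ2−h2·(2M2+M3)/6=619/133
seg 3: a=3, c=M3/2=-1101/665, d=(M4−M3)/(6·1)=172/95, b=Δ3−h3·(2M3+M4)/6=-4093/665
seg 4: a=-3, c=M4/2=2511/665, d=(M5−M4)/(6·2)=-837/1330, b=Δ4−h4·(2M4+M5)/6=-2683/665
t_q=9/4 → seg 0, τ=9/4; S=2+-4834/665·τ+0·τ²+1168/1995·τ³=-2921/380

  seg 0: a=2 b=-4834/665 c=0 d=1168/1995
  seg 1: a=-4 b=5678/665 c=3504/665 d=-3197/665
  seg 2: a=5 b=619/133 c=-6087/665 d=1662/665
  seg 3: a=3 b=-4093/665 c=-1101/665 d=172/95
  seg 4: a=-3 b=-2683/665 c=2511/665 d=-837/1330
S(9/4) = -2921/380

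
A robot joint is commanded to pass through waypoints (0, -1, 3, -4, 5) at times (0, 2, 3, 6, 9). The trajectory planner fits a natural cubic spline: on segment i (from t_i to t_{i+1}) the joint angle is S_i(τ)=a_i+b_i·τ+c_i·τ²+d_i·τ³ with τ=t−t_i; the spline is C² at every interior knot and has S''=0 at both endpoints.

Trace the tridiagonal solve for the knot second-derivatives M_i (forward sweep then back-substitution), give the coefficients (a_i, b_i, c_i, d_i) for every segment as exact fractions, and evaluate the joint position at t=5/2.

Δ: Δ0=-1/2, Δ1=4, Δ2=-7/3, Δ3=3
row 1: diag=6, rhs=27; c'=1/6, d'=9/2
row 2: denom=8−1·1/6=47/6; d'=(-38−1·9/2)/(47/6)=-255/47
row 3: denom=12−3·18/47=510/47; d'=(32−3·-255/47)/(510/47)=2269/510
back: M3=2269/510
back: M2=-255/47−18/47·2269/510=-606/85
back: M1=9/2−1/6·-606/85=967/170
M: M0=0, M1=967/170, M2=-606/85, M3=2269/510, M4=0
seg 0: a=0, c=M0/2=0, d=(M1−M0)/(6·2)=967/2040, b=Δ0−h0·(2M0+M1)/6=-611/255
seg 1: a=-1, c=M1/2=967/340, d=(M2−M1)/(6·1)=-2179/1020, b=Δ1−h1·(2M1+M2)/6=1679/510
seg 2: a=3, c=M2/2=-303/85, d=(M3−M2)/(6·3)=1181/1836, b=Δ2−h2·(2M2+M3)/6=2623/1020
seg 3: a=-4, c=M3/2=2269/1020, d=(M4−M3)/(6·3)=-2269/9180, b=Δ3−h3·(2M3+M4)/6=-739/510
t_q=5/2 → seg 1, τ=1/2; S=-1+1679/510·τ+967/340·τ²+-2179/1020·τ³=593/544

  seg 0: a=0 b=-611/255 c=0 d=967/2040
  seg 1: a=-1 b=1679/510 c=967/340 d=-2179/1020
  seg 2: a=3 b=2623/1020 c=-303/85 d=1181/1836
  seg 3: a=-4 b=-739/510 c=2269/1020 d=-2269/9180
S(5/2) = 593/544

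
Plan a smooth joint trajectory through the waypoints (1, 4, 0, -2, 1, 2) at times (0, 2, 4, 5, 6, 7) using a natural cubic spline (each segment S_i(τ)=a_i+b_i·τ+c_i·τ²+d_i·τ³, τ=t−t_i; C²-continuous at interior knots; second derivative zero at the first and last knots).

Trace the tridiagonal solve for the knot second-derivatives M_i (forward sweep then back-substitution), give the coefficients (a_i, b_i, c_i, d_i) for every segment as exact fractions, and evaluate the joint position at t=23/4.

Δ: Δ0=3/2, Δ1=-2, Δ2=-2, Δ3=3, Δ4=1
row 1: diag=8, rhs=-21; c'=1/4, d'=-21/8
row 2: denom=6−2·1/4=11/2; d'=(0−2·-21/8)/(11/2)=21/22
row 3: denom=4−1·2/11=42/11; d'=(30−1·21/22)/(42/11)=213/28
row 4: denom=4−1·11/42=157/42; d'=(-12−1·213/28)/(157/42)=-1647/314
back: M4=-1647/314
back: M3=213/28−11/42·-1647/314=1410/157
back: M2=21/22−2/11·1410/157=-213/314
back: M1=-21/8−1/4·-213/314=-771/314
M: M0=0, M1=-771/314, M2=-213/314, M3=1410/157, M4=-1647/314, M5=0
seg 0: a=1, c=M0/2=0, d=(M1−M0)/(6·2)=-257/1256, b=Δ0−h0·(2M0+M1)/6=364/157
seg 1: a=4, c=M1/2=-771/628, d=(M2−M1)/(6·2)=93/628, b=Δ1−h1·(2M1+M2)/6=-43/314
seg 2: a=0, c=M2/2=-213/628, d=(M3−M2)/(6·1)=1011/628, b=Δ2−h2·(2M2+M3)/6=-1027/314
seg 3: a=-2, c=M3/2=705/157, d=(M4−M3)/(6·1)=-1489/628, b=Δ3−h3·(2M3+M4)/6=553/628
seg 4: a=1, c=M4/2=-1647/628, d=(M5−M4)/(6·1)=549/628, b=Δ4−h4·(2M4+M5)/6=863/314
t_q=23/4 → seg 3, τ=3/4; S=-2+553/628·τ+705/157·τ²+-1489/628·τ³=7477/40192

  seg 0: a=1 b=364/157 c=0 d=-257/1256
  seg 1: a=4 b=-43/314 c=-771/628 d=93/628
  seg 2: a=0 b=-1027/314 c=-213/628 d=1011/628
  seg 3: a=-2 b=553/628 c=705/157 d=-1489/628
  seg 4: a=1 b=863/314 c=-1647/628 d=549/628
S(23/4) = 7477/40192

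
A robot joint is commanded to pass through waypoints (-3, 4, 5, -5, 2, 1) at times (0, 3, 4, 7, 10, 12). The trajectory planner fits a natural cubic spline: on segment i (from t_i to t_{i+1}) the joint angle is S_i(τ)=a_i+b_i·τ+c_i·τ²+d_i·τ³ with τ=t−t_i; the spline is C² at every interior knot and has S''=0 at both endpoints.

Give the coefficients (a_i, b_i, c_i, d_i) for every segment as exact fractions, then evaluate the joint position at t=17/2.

  seg 0: a=-3 b=3511/1394 c=0 d=-775/37638
  seg 1: a=4 b=1368/697 c=-775/4182 d=-3251/4182
  seg 2: a=5 b=-3095/4182 c=-5264/2091 d=6913/12546
  seg 3: a=-5 b=-119/123 c=10211/4182 d=-16829/37638
  seg 4: a=2 b=6733/4182 c=-1103/697 d=1103/4182
S(17/2) = -27507/11152

Δ: Δ0=7/3, Δ1=1, Δ2=-10/3, Δ3=7/3, Δ4=-1/2
row 1: diag=8, rhs=-8; c'=1/8, d'=-1
row 2: denom=8−1·1/8=63/8; d'=(-26−1·-1)/(63/8)=-200/63
row 3: denom=12−3·8/21=76/7; d'=(34−3·-200/63)/(76/7)=457/114
row 4: denom=10−3·21/76=697/76; d'=(-17−3·457/114)/(697/76)=-2206/697
back: M4=-2206/697
back: M3=457/114−21/76·-2206/697=10211/2091
back: M2=-200/63−8/21·10211/2091=-10528/2091
back: M1=-1−1/8·-10528/2091=-775/2091
M: M0=0, M1=-775/2091, M2=-10528/2091, M3=10211/2091, M4=-2206/697, M5=0
seg 0: a=-3, c=M0/2=0, d=(M1−M0)/(6·3)=-775/37638, b=Δ0−h0·(2M0+M1)/6=3511/1394
seg 1: a=4, c=M1/2=-775/4182, d=(M2−M1)/(6·1)=-3251/4182, b=Δ1−h1·(2M1+M2)/6=1368/697
seg 2: a=5, c=M2/2=-5264/2091, d=(M3−M2)/(6·3)=6913/12546, b=Δ2−h2·(2M2+M3)/6=-3095/4182
seg 3: a=-5, c=M3/2=10211/4182, d=(M4−M3)/(6·3)=-16829/37638, b=Δ3−h3·(2M3+M4)/6=-119/123
seg 4: a=2, c=M4/2=-1103/697, d=(M5−M4)/(6·2)=1103/4182, b=Δ4−h4·(2M4+M5)/6=6733/4182
t_q=17/2 → seg 3, τ=3/2; S=-5+-119/123·τ+10211/4182·τ²+-16829/37638·τ³=-27507/11152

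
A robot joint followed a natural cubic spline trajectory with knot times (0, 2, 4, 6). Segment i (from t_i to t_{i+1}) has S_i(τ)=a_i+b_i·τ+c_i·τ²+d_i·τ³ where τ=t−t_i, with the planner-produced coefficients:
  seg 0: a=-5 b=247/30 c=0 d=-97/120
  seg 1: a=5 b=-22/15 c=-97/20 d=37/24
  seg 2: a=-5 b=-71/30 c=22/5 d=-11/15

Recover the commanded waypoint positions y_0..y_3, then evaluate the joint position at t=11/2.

y_0=-5 y_1=5 y_2=-5 y_3=2
S(11/2) = -9/8

y_0 = S_0(0) = a_0 = -5
y_1 = S_1(0) = a_1 = 5
y_2 = S_2(0) = a_2 = -5
y_3 = S_2(2) = 2
t_q=11/2 is in segment 2 (τ=3/2); S_2(τ)=-9/8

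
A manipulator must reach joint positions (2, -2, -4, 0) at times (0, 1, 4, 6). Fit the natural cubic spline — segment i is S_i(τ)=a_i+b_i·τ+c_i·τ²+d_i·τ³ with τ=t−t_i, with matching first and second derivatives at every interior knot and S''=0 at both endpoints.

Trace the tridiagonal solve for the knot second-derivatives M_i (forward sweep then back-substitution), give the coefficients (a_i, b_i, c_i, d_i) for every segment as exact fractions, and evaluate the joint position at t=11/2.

  seg 0: a=2 b=-928/213 c=0 d=76/213
  seg 1: a=-2 b=-700/213 c=76/71 d=-14/213
  seg 2: a=-4 b=290/213 c=34/71 d=-17/213
S(11/2) = -653/568

Δ: Δ0=-4, Δ1=-2/3, Δ2=2
row 1: diag=8, rhs=20; c'=3/8, d'=5/2
row 2: denom=10−3·3/8=71/8; d'=(16−3·5/2)/(71/8)=68/71
back: M2=68/71
back: M1=5/2−3/8·68/71=152/71
M: M0=0, M1=152/71, M2=68/71, M3=0
seg 0: a=2, c=M0/2=0, d=(M1−M0)/(6·1)=76/213, b=Δ0−h0·(2M0+M1)/6=-928/213
seg 1: a=-2, c=M1/2=76/71, d=(M2−M1)/(6·3)=-14/213, b=Δ1−h1·(2M1+M2)/6=-700/213
seg 2: a=-4, c=M2/2=34/71, d=(M3−M2)/(6·2)=-17/213, b=Δ2−h2·(2M2+M3)/6=290/213
t_q=11/2 → seg 2, τ=3/2; S=-4+290/213·τ+34/71·τ²+-17/213·τ³=-653/568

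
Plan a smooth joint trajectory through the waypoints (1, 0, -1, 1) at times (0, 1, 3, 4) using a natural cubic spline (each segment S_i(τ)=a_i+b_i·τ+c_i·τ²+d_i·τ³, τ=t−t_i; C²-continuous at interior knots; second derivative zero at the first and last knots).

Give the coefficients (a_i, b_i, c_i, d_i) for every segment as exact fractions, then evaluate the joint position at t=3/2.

Δ: Δ0=-1, Δ1=-1/2, Δ2=2
row 1: diag=6, rhs=3; c'=1/3, d'=1/2
row 2: denom=6−2·1/3=16/3; d'=(15−2·1/2)/(16/3)=21/8
back: M2=21/8
back: M1=1/2−1/3·21/8=-3/8
M: M0=0, M1=-3/8, M2=21/8, M3=0
seg 0: a=1, c=M0/2=0, d=(M1−M0)/(6·1)=-1/16, b=Δ0−h0·(2M0+M1)/6=-15/16
seg 1: a=0, c=M1/2=-3/16, d=(M2−M1)/(6·2)=1/4, b=Δ1−h1·(2M1+M2)/6=-9/8
seg 2: a=-1, c=M2/2=21/16, d=(M3−M2)/(6·1)=-7/16, b=Δ2−h2·(2M2+M3)/6=9/8
t_q=3/2 → seg 1, τ=1/2; S=0+-9/8·τ+-3/16·τ²+1/4·τ³=-37/64

  seg 0: a=1 b=-15/16 c=0 d=-1/16
  seg 1: a=0 b=-9/8 c=-3/16 d=1/4
  seg 2: a=-1 b=9/8 c=21/16 d=-7/16
S(3/2) = -37/64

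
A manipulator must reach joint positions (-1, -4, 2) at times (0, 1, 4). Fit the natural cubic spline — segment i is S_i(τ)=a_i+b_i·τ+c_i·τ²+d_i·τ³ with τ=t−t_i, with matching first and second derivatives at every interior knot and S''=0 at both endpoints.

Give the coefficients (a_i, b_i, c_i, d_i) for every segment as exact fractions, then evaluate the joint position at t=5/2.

Δ: Δ0=-3, Δ1=2
row 1: diag=8, rhs=30; c'=3/8, d'=15/4
back: M1=15/4
M: M0=0, M1=15/4, M2=0
seg 0: a=-1, c=M0/2=0, d=(M1−M0)/(6·1)=5/8, b=Δ0−h0·(2M0+M1)/6=-29/8
seg 1: a=-4, c=M1/2=15/8, d=(M2−M1)/(6·3)=-5/24, b=Δ1−h1·(2M1+M2)/6=-7/4
t_q=5/2 → seg 1, τ=3/2; S=-4+-7/4·τ+15/8·τ²+-5/24·τ³=-199/64

  seg 0: a=-1 b=-29/8 c=0 d=5/8
  seg 1: a=-4 b=-7/4 c=15/8 d=-5/24
S(5/2) = -199/64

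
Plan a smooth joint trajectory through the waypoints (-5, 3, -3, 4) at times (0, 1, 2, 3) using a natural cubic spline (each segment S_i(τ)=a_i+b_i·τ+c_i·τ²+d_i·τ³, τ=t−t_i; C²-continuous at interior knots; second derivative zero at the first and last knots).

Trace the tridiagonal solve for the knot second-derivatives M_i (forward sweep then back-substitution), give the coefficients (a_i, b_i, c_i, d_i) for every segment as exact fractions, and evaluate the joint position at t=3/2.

  seg 0: a=-5 b=63/5 c=0 d=-23/5
  seg 1: a=3 b=-6/5 c=-69/5 d=9
  seg 2: a=-3 b=-9/5 c=66/5 d=-22/5
S(3/2) = 3/40

Δ: Δ0=8, Δ1=-6, Δ2=7
row 1: diag=4, rhs=-84; c'=1/4, d'=-21
row 2: denom=4−1·1/4=15/4; d'=(78−1·-21)/(15/4)=132/5
back: M2=132/5
back: M1=-21−1/4·132/5=-138/5
M: M0=0, M1=-138/5, M2=132/5, M3=0
seg 0: a=-5, c=M0/2=0, d=(M1−M0)/(6·1)=-23/5, b=Δ0−h0·(2M0+M1)/6=63/5
seg 1: a=3, c=M1/2=-69/5, d=(M2−M1)/(6·1)=9, b=Δ1−h1·(2M1+M2)/6=-6/5
seg 2: a=-3, c=M2/2=66/5, d=(M3−M2)/(6·1)=-22/5, b=Δ2−h2·(2M2+M3)/6=-9/5
t_q=3/2 → seg 1, τ=1/2; S=3+-6/5·τ+-69/5·τ²+9·τ³=3/40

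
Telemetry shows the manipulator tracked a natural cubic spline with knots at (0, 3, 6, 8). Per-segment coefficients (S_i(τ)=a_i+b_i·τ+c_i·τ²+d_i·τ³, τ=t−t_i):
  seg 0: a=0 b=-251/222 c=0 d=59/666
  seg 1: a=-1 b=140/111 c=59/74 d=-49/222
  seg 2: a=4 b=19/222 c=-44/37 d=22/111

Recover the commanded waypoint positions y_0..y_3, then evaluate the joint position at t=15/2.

y_0=0 y_1=-1 y_2=4 y_3=1
S(15/2) = 157/74

y_0 = S_0(0) = a_0 = 0
y_1 = S_1(0) = a_1 = -1
y_2 = S_2(0) = a_2 = 4
y_3 = S_2(2) = 1
t_q=15/2 is in segment 2 (τ=3/2); S_2(τ)=157/74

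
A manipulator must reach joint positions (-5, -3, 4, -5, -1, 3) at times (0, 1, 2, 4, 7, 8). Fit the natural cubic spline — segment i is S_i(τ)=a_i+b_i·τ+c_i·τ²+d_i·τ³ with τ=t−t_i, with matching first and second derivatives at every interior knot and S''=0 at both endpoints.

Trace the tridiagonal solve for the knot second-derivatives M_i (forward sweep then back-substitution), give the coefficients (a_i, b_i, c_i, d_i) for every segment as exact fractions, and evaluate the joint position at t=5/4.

  seg 0: a=-5 b=877/9030 c=0 d=17183/9030
  seg 1: a=-3 b=26213/4515 c=17183/3010 d=-8153/1806
  seg 2: a=4 b=4747/1290 c=-11791/1505 d=16907/9030
  seg 3: a=-5 b=-46871/9030 c=5116/1505 d=-11059/27090
  seg 4: a=-1 b=18887/4515 c=-827/3010 d=827/9030
S(5/4) = -243171/192640

Δ: Δ0=2, Δ1=7, Δ2=-9/2, Δ3=4/3, Δ4=4
row 1: diag=4, rhs=30; c'=1/4, d'=15/2
row 2: denom=6−1·1/4=23/4; d'=(-69−1·15/2)/(23/4)=-306/23
row 3: denom=10−2·8/23=214/23; d'=(35−2·-306/23)/(214/23)=1417/214
row 4: denom=8−3·69/214=1505/214; d'=(16−3·1417/214)/(1505/214)=-827/1505
back: M4=-827/1505
back: M3=1417/214−69/214·-827/1505=10232/1505
back: M2=-306/23−8/23·10232/1505=-23582/1505
back: M1=15/2−1/4·-23582/1505=17183/1505
M: M0=0, M1=17183/1505, M2=-23582/1505, M3=10232/1505, M4=-827/1505, M5=0
seg 0: a=-5, c=M0/2=0, d=(M1−M0)/(6·1)=17183/9030, b=Δ0−h0·(2M0+M1)/6=877/9030
seg 1: a=-3, c=M1/2=17183/3010, d=(M2−M1)/(6·1)=-8153/1806, b=Δ1−h1·(2M1+M2)/6=26213/4515
seg 2: a=4, c=M2/2=-11791/1505, d=(M3−M2)/(6·2)=16907/9030, b=Δ2−h2·(2M2+M3)/6=4747/1290
seg 3: a=-5, c=M3/2=5116/1505, d=(M4−M3)/(6·3)=-11059/27090, b=Δ3−h3·(2M3+M4)/6=-46871/9030
seg 4: a=-1, c=M4/2=-827/3010, d=(M5−M4)/(6·1)=827/9030, b=Δ4−h4·(2M4+M5)/6=18887/4515
t_q=5/4 → seg 1, τ=1/4; S=-3+26213/4515·τ+17183/3010·τ²+-8153/1806·τ³=-243171/192640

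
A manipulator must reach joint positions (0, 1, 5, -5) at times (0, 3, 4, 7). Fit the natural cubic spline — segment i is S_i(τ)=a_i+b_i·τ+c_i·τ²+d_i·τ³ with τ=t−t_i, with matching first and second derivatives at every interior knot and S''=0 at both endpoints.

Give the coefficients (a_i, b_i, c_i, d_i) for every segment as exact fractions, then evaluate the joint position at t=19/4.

Δ: Δ0=1/3, Δ1=4, Δ2=-10/3
row 1: diag=8, rhs=22; c'=1/8, d'=11/4
row 2: denom=8−1·1/8=63/8; d'=(-44−1·11/4)/(63/8)=-374/63
back: M2=-374/63
back: M1=11/4−1/8·-374/63=220/63
M: M0=0, M1=220/63, M2=-374/63, M3=0
seg 0: a=0, c=M0/2=0, d=(M1−M0)/(6·3)=110/567, b=Δ0−h0·(2M0+M1)/6=-89/63
seg 1: a=1, c=M1/2=110/63, d=(M2−M1)/(6·1)=-11/7, b=Δ1−h1·(2M1+M2)/6=241/63
seg 2: a=5, c=M2/2=-187/63, d=(M3−M2)/(6·3)=187/567, b=Δ2−h2·(2M2+M3)/6=164/63
t_q=19/4 → seg 2, τ=3/4; S=5+164/63·τ+-187/63·τ²+187/567·τ³=347/64

  seg 0: a=0 b=-89/63 c=0 d=110/567
  seg 1: a=1 b=241/63 c=110/63 d=-11/7
  seg 2: a=5 b=164/63 c=-187/63 d=187/567
S(19/4) = 347/64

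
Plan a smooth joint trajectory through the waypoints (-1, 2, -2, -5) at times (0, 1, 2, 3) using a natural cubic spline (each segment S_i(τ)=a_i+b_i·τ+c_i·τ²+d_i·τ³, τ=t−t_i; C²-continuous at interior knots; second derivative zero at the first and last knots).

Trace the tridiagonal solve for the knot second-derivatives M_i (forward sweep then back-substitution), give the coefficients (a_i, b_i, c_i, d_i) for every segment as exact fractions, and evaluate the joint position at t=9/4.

Δ: Δ0=3, Δ1=-4, Δ2=-3
row 1: diag=4, rhs=-42; c'=1/4, d'=-21/2
row 2: denom=4−1·1/4=15/4; d'=(6−1·-21/2)/(15/4)=22/5
back: M2=22/5
back: M1=-21/2−1/4·22/5=-58/5
M: M0=0, M1=-58/5, M2=22/5, M3=0
seg 0: a=-1, c=M0/2=0, d=(M1−M0)/(6·1)=-29/15, b=Δ0−h0·(2M0+M1)/6=74/15
seg 1: a=2, c=M1/2=-29/5, d=(M2−M1)/(6·1)=8/3, b=Δ1−h1·(2M1+M2)/6=-13/15
seg 2: a=-2, c=M2/2=11/5, d=(M3−M2)/(6·1)=-11/15, b=Δ2−h2·(2M2+M3)/6=-67/15
t_q=9/4 → seg 2, τ=1/4; S=-2+-67/15·τ+11/5·τ²+-11/15·τ³=-957/320

  seg 0: a=-1 b=74/15 c=0 d=-29/15
  seg 1: a=2 b=-13/15 c=-29/5 d=8/3
  seg 2: a=-2 b=-67/15 c=11/5 d=-11/15
S(9/4) = -957/320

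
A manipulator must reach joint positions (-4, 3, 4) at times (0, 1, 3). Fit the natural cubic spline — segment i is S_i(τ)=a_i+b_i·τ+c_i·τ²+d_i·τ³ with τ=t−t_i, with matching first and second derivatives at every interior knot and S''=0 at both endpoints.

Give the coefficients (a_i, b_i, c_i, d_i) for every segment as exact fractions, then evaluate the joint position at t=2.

Δ: Δ0=7, Δ1=1/2
row 1: diag=6, rhs=-39; c'=1/3, d'=-13/2
back: M1=-13/2
M: M0=0, M1=-13/2, M2=0
seg 0: a=-4, c=M0/2=0, d=(M1−M0)/(6·1)=-13/12, b=Δ0−h0·(2M0+M1)/6=97/12
seg 1: a=3, c=M1/2=-13/4, d=(M2−M1)/(6·2)=13/24, b=Δ1−h1·(2M1+M2)/6=29/6
t_q=2 → seg 1, τ=1; S=3+29/6·τ+-13/4·τ²+13/24·τ³=41/8

  seg 0: a=-4 b=97/12 c=0 d=-13/12
  seg 1: a=3 b=29/6 c=-13/4 d=13/24
S(2) = 41/8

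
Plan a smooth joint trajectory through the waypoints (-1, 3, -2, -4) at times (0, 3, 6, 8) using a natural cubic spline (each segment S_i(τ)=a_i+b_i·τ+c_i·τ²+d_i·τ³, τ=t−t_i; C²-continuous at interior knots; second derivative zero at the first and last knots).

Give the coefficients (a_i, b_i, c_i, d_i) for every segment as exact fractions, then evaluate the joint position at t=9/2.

Δ: Δ0=4/3, Δ1=-5/3, Δ2=-1
row 1: diag=12, rhs=-18; c'=1/4, d'=-3/2
row 2: denom=10−3·1/4=37/4; d'=(4−3·-3/2)/(37/4)=34/37
back: M2=34/37
back: M1=-3/2−1/4·34/37=-64/37
M: M0=0, M1=-64/37, M2=34/37, M3=0
seg 0: a=-1, c=M0/2=0, d=(M1−M0)/(6·3)=-32/333, b=Δ0−h0·(2M0+M1)/6=244/111
seg 1: a=3, c=M1/2=-32/37, d=(M2−M1)/(6·3)=49/333, b=Δ1−h1·(2M1+M2)/6=-44/111
seg 2: a=-2, c=M2/2=17/37, d=(M3−M2)/(6·2)=-17/222, b=Δ2−h2·(2M2+M3)/6=-179/111
t_q=9/2 → seg 1, τ=3/2; S=3+-44/111·τ+-32/37·τ²+49/333·τ³=283/296

  seg 0: a=-1 b=244/111 c=0 d=-32/333
  seg 1: a=3 b=-44/111 c=-32/37 d=49/333
  seg 2: a=-2 b=-179/111 c=17/37 d=-17/222
S(9/2) = 283/296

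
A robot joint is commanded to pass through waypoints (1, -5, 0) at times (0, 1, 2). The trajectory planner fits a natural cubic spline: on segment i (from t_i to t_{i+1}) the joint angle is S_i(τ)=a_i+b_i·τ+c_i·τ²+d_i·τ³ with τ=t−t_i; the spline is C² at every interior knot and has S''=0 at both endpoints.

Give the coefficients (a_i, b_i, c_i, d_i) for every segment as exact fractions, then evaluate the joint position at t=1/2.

  seg 0: a=1 b=-35/4 c=0 d=11/4
  seg 1: a=-5 b=-1/2 c=33/4 d=-11/4
S(1/2) = -97/32

Δ: Δ0=-6, Δ1=5
row 1: diag=4, rhs=66; c'=1/4, d'=33/2
back: M1=33/2
M: M0=0, M1=33/2, M2=0
seg 0: a=1, c=M0/2=0, d=(M1−M0)/(6·1)=11/4, b=Δ0−h0·(2M0+M1)/6=-35/4
seg 1: a=-5, c=M1/2=33/4, d=(M2−M1)/(6·1)=-11/4, b=Δ1−h1·(2M1+M2)/6=-1/2
t_q=1/2 → seg 0, τ=1/2; S=1+-35/4·τ+0·τ²+11/4·τ³=-97/32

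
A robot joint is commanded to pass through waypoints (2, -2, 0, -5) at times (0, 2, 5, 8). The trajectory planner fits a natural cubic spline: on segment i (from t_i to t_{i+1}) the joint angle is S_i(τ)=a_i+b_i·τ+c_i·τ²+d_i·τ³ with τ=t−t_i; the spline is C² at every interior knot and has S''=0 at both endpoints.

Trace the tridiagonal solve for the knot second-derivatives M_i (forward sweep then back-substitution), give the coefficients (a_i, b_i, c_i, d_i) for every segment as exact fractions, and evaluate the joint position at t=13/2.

Δ: Δ0=-2, Δ1=2/3, Δ2=-5/3
row 1: diag=10, rhs=16; c'=3/10, d'=8/5
row 2: denom=12−3·3/10=111/10; d'=(-14−3·8/5)/(111/10)=-188/111
back: M2=-188/111
back: M1=8/5−3/10·-188/111=78/37
M: M0=0, M1=78/37, M2=-188/111, M3=0
seg 0: a=2, c=M0/2=0, d=(M1−M0)/(6·2)=13/74, b=Δ0−h0·(2M0+M1)/6=-100/37
seg 1: a=-2, c=M1/2=39/37, d=(M2−M1)/(6·3)=-211/999, b=Δ1−h1·(2M1+M2)/6=-22/37
seg 2: a=0, c=M2/2=-94/111, d=(M3−M2)/(6·3)=94/999, b=Δ2−h2·(2M2+M3)/6=1/37
t_q=13/2 → seg 2, τ=3/2; S=0+1/37·τ+-94/111·τ²+94/999·τ³=-229/148

  seg 0: a=2 b=-100/37 c=0 d=13/74
  seg 1: a=-2 b=-22/37 c=39/37 d=-211/999
  seg 2: a=0 b=1/37 c=-94/111 d=94/999
S(13/2) = -229/148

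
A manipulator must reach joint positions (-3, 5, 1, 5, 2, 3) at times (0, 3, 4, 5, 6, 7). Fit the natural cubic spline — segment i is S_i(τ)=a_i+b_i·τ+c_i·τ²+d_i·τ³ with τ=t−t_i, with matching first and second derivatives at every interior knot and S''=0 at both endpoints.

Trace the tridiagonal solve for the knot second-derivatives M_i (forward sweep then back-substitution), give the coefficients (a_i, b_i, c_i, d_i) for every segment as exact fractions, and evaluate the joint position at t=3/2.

Δ: Δ0=8/3, Δ1=-4, Δ2=4, Δ3=-3, Δ4=1
row 1: diag=8, rhs=-40; c'=1/8, d'=-5
row 2: denom=4−1·1/8=31/8; d'=(48−1·-5)/(31/8)=424/31
row 3: denom=4−1·8/31=116/31; d'=(-42−1·424/31)/(116/31)=-863/58
row 4: denom=4−1·31/116=433/116; d'=(24−1·-863/58)/(433/116)=4510/433
back: M4=4510/433
back: M3=-863/58−31/116·4510/433=-7648/433
back: M2=424/31−8/31·-7648/433=7896/433
back: M1=-5−1/8·7896/433=-3152/433
M: M0=0, M1=-3152/433, M2=7896/433, M3=-7648/433, M4=4510/433, M5=0
seg 0: a=-3, c=M0/2=0, d=(M1−M0)/(6·3)=-1576/3897, b=Δ0−h0·(2M0+M1)/6=8192/1299
seg 1: a=5, c=M1/2=-1576/433, d=(M2−M1)/(6·1)=5524/1299, b=Δ1−h1·(2M1+M2)/6=-5992/1299
seg 2: a=1, c=M2/2=3948/433, d=(M3−M2)/(6·1)=-7772/1299, b=Δ2−h2·(2M2+M3)/6=1124/1299
seg 3: a=5, c=M3/2=-3824/433, d=(M4−M3)/(6·1)=6079/1299, b=Δ3−h3·(2M3+M4)/6=1496/1299
seg 4: a=2, c=M4/2=2255/433, d=(M5−M4)/(6·1)=-2255/1299, b=Δ4−h4·(2M4+M5)/6=-3211/1299
t_q=3/2 → seg 0, τ=3/2; S=-3+8192/1299·τ+0·τ²+-1576/3897·τ³=2206/433

  seg 0: a=-3 b=8192/1299 c=0 d=-1576/3897
  seg 1: a=5 b=-5992/1299 c=-1576/433 d=5524/1299
  seg 2: a=1 b=1124/1299 c=3948/433 d=-7772/1299
  seg 3: a=5 b=1496/1299 c=-3824/433 d=6079/1299
  seg 4: a=2 b=-3211/1299 c=2255/433 d=-2255/1299
S(3/2) = 2206/433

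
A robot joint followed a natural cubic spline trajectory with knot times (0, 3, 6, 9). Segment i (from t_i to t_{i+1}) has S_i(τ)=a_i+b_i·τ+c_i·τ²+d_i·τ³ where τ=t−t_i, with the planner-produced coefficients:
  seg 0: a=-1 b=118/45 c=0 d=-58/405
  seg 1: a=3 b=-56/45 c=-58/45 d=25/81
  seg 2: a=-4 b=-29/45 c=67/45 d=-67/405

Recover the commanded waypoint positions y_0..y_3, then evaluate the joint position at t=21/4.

y_0 = S_0(0) = a_0 = -1
y_1 = S_1(0) = a_1 = 3
y_2 = S_2(0) = a_2 = -4
y_3 = S_2(3) = 3
t_q=21/4 is in segment 1 (τ=9/4); S_1(τ)=-899/320

y_0=-1 y_1=3 y_2=-4 y_3=3
S(21/4) = -899/320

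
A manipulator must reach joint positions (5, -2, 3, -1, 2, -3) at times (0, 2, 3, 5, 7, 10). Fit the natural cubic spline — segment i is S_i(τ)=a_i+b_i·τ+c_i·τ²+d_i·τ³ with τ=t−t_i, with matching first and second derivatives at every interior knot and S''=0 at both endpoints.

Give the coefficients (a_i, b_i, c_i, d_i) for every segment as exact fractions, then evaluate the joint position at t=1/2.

Δ: Δ0=-7/2, Δ1=5, Δ2=-2, Δ3=3/2, Δ4=-5/3
row 1: diag=6, rhs=51; c'=1/6, d'=17/2
row 2: denom=6−1·1/6=35/6; d'=(-42−1·17/2)/(35/6)=-303/35
row 3: denom=8−2·12/35=256/35; d'=(21−2·-303/35)/(256/35)=1341/256
row 4: denom=10−2·35/128=605/64; d'=(-19−2·1341/256)/(605/64)=-343/110
back: M4=-343/110
back: M3=1341/256−35/128·-343/110=67/11
back: M2=-303/35−12/35·67/11=-591/55
back: M1=17/2−1/6·-591/55=566/55
M: M0=0, M1=566/55, M2=-591/55, M3=67/11, M4=-343/110, M5=0
seg 0: a=5, c=M0/2=0, d=(M1−M0)/(6·2)=283/330, b=Δ0−h0·(2M0+M1)/6=-2287/330
seg 1: a=-2, c=M1/2=283/55, d=(M2−M1)/(6·1)=-1157/330, b=Δ1−h1·(2M1+M2)/6=1109/330
seg 2: a=3, c=M2/2=-591/110, d=(M3−M2)/(6·2)=463/330, b=Δ2−h2·(2M2+M3)/6=47/15
seg 3: a=-1, c=M3/2=67/22, d=(M4−M3)/(6·2)=-1013/1320, b=Δ3−h3·(2M3+M4)/6=-251/165
seg 4: a=2, c=M4/2=-343/220, d=(M5−M4)/(6·3)=343/1980, b=Δ4−h4·(2M4+M5)/6=479/330
t_q=1/2 → seg 0, τ=1/2; S=5+-2287/330·τ+0·τ²+283/330·τ³=289/176

  seg 0: a=5 b=-2287/330 c=0 d=283/330
  seg 1: a=-2 b=1109/330 c=283/55 d=-1157/330
  seg 2: a=3 b=47/15 c=-591/110 d=463/330
  seg 3: a=-1 b=-251/165 c=67/22 d=-1013/1320
  seg 4: a=2 b=479/330 c=-343/220 d=343/1980
S(1/2) = 289/176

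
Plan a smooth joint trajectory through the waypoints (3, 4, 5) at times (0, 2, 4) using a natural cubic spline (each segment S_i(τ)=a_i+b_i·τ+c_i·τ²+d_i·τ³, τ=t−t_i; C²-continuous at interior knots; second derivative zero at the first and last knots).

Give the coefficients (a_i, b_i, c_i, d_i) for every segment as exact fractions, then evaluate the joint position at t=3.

  seg 0: a=3 b=1/2 c=0 d=0
  seg 1: a=4 b=1/2 c=0 d=0
S(3) = 9/2

Δ: Δ0=1/2, Δ1=1/2
row 1: diag=8, rhs=0; c'=1/4, d'=0
back: M1=0
M: M0=0, M1=0, M2=0
seg 0: a=3, c=M0/2=0, d=(M1−M0)/(6·2)=0, b=Δ0−h0·(2M0+M1)/6=1/2
seg 1: a=4, c=M1/2=0, d=(M2−M1)/(6·2)=0, b=Δ1−h1·(2M1+M2)/6=1/2
t_q=3 → seg 1, τ=1; S=4+1/2·τ+0·τ²+0·τ³=9/2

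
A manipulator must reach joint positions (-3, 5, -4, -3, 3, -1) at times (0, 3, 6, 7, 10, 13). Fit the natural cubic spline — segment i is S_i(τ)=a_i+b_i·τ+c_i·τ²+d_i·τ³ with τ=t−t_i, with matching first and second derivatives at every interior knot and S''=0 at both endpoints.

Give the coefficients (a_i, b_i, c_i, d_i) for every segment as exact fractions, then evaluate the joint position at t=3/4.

  seg 0: a=-3 b=3818/825 c=0 d=-1618/7425
  seg 1: a=5 b=-1036/825 c=-1618/825 d=683/1485
  seg 2: a=-4 b=-499/825 c=599/275 d=-43/75
  seg 3: a=-3 b=1676/825 c=126/275 d=-232/1485
  seg 4: a=3 b=464/825 c=-782/825 d=782/7425
S(3/4) = 667/1760

Δ: Δ0=8/3, Δ1=-3, Δ2=1, Δ3=2, Δ4=-4/3
row 1: diag=12, rhs=-34; c'=1/4, d'=-17/6
row 2: denom=8−3·1/4=29/4; d'=(24−3·-17/6)/(29/4)=130/29
row 3: denom=8−1·4/29=228/29; d'=(6−1·130/29)/(228/29)=11/57
row 4: denom=12−3·29/76=825/76; d'=(-20−3·11/57)/(825/76)=-1564/825
back: M4=-1564/825
back: M3=11/57−29/76·-1564/825=252/275
back: M2=130/29−4/29·252/275=1198/275
back: M1=-17/6−1/4·1198/275=-3236/825
M: M0=0, M1=-3236/825, M2=1198/275, M3=252/275, M4=-1564/825, M5=0
seg 0: a=-3, c=M0/2=0, d=(M1−M0)/(6·3)=-1618/7425, b=Δ0−h0·(2M0+M1)/6=3818/825
seg 1: a=5, c=M1/2=-1618/825, d=(M2−M1)/(6·3)=683/1485, b=Δ1−h1·(2M1+M2)/6=-1036/825
seg 2: a=-4, c=M2/2=599/275, d=(M3−M2)/(6·1)=-43/75, b=Δ2−h2·(2M2+M3)/6=-499/825
seg 3: a=-3, c=M3/2=126/275, d=(M4−M3)/(6·3)=-232/1485, b=Δ3−h3·(2M3+M4)/6=1676/825
seg 4: a=3, c=M4/2=-782/825, d=(M5−M4)/(6·3)=782/7425, b=Δ4−h4·(2M4+M5)/6=464/825
t_q=3/4 → seg 0, τ=3/4; S=-3+3818/825·τ+0·τ²+-1618/7425·τ³=667/1760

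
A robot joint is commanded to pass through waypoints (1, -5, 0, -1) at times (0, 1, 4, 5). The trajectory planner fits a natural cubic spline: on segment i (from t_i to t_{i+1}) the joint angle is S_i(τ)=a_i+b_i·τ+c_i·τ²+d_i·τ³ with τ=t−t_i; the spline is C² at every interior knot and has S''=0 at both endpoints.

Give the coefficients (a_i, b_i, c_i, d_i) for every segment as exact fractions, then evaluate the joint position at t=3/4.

  seg 0: a=1 b=-1198/165 c=0 d=208/165
  seg 1: a=-5 b=-574/165 c=208/55 d=-31/45
  seg 2: a=0 b=101/165 c=-133/55 d=133/165
S(3/4) = -861/220

Δ: Δ0=-6, Δ1=5/3, Δ2=-1
row 1: diag=8, rhs=46; c'=3/8, d'=23/4
row 2: denom=8−3·3/8=55/8; d'=(-16−3·23/4)/(55/8)=-266/55
back: M2=-266/55
back: M1=23/4−3/8·-266/55=416/55
M: M0=0, M1=416/55, M2=-266/55, M3=0
seg 0: a=1, c=M0/2=0, d=(M1−M0)/(6·1)=208/165, b=Δ0−h0·(2M0+M1)/6=-1198/165
seg 1: a=-5, c=M1/2=208/55, d=(M2−M1)/(6·3)=-31/45, b=Δ1−h1·(2M1+M2)/6=-574/165
seg 2: a=0, c=M2/2=-133/55, d=(M3−M2)/(6·1)=133/165, b=Δ2−h2·(2M2+M3)/6=101/165
t_q=3/4 → seg 0, τ=3/4; S=1+-1198/165·τ+0·τ²+208/165·τ³=-861/220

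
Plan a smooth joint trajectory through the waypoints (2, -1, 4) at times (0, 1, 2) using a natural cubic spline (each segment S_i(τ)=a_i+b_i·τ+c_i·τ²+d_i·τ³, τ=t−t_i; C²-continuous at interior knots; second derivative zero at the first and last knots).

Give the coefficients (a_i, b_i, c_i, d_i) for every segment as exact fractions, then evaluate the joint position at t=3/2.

Δ: Δ0=-3, Δ1=5
row 1: diag=4, rhs=48; c'=1/4, d'=12
back: M1=12
M: M0=0, M1=12, M2=0
seg 0: a=2, c=M0/2=0, d=(M1−M0)/(6·1)=2, b=Δ0−h0·(2M0+M1)/6=-5
seg 1: a=-1, c=M1/2=6, d=(M2−M1)/(6·1)=-2, b=Δ1−h1·(2M1+M2)/6=1
t_q=3/2 → seg 1, τ=1/2; S=-1+1·τ+6·τ²+-2·τ³=3/4

  seg 0: a=2 b=-5 c=0 d=2
  seg 1: a=-1 b=1 c=6 d=-2
S(3/2) = 3/4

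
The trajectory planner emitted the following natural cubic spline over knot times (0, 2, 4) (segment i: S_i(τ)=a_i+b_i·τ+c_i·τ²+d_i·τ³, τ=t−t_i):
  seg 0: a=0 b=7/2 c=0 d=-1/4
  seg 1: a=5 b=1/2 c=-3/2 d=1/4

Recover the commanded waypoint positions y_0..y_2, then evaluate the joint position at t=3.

y_0 = S_0(0) = a_0 = 0
y_1 = S_1(0) = a_1 = 5
y_2 = S_1(2) = 2
t_q=3 is in segment 1 (τ=1); S_1(τ)=17/4

y_0=0 y_1=5 y_2=2
S(3) = 17/4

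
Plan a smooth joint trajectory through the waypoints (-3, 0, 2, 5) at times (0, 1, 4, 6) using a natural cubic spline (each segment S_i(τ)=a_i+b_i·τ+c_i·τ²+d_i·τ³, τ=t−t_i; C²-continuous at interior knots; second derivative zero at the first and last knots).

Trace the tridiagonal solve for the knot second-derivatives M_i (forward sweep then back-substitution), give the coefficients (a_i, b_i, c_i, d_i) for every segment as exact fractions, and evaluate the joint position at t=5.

  seg 0: a=-3 b=1433/426 c=0 d=-155/426
  seg 1: a=0 b=484/213 c=-155/142 d=79/426
  seg 2: a=2 b=311/426 c=41/71 d=-41/426
S(5) = 228/71

Δ: Δ0=3, Δ1=2/3, Δ2=3/2
row 1: diag=8, rhs=-14; c'=3/8, d'=-7/4
row 2: denom=10−3·3/8=71/8; d'=(5−3·-7/4)/(71/8)=82/71
back: M2=82/71
back: M1=-7/4−3/8·82/71=-155/71
M: M0=0, M1=-155/71, M2=82/71, M3=0
seg 0: a=-3, c=M0/2=0, d=(M1−M0)/(6·1)=-155/426, b=Δ0−h0·(2M0+M1)/6=1433/426
seg 1: a=0, c=M1/2=-155/142, d=(M2−M1)/(6·3)=79/426, b=Δ1−h1·(2M1+M2)/6=484/213
seg 2: a=2, c=M2/2=41/71, d=(M3−M2)/(6·2)=-41/426, b=Δ2−h2·(2M2+M3)/6=311/426
t_q=5 → seg 2, τ=1; S=2+311/426·τ+41/71·τ²+-41/426·τ³=228/71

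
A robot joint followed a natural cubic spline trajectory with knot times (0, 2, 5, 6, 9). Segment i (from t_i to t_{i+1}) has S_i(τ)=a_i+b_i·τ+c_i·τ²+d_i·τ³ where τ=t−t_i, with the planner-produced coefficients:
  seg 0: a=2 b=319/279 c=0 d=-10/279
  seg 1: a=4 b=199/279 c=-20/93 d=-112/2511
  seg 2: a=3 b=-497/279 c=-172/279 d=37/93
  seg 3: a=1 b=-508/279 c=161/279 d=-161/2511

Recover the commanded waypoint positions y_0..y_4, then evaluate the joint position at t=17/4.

y_0 = S_0(0) = a_0 = 2
y_1 = S_1(0) = a_1 = 4
y_2 = S_2(0) = a_2 = 3
y_3 = S_3(0) = a_3 = 1
y_4 = S_3(3) = -1
t_q=17/4 is in segment 1 (τ=9/4); S_1(τ)=497/124

y_0=2 y_1=4 y_2=3 y_3=1 y_4=-1
S(17/4) = 497/124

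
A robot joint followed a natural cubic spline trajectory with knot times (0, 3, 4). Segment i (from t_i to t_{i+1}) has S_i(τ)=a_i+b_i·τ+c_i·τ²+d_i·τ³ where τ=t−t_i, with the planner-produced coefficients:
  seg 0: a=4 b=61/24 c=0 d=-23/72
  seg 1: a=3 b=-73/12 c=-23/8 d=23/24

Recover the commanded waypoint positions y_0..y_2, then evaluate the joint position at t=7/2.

y_0 = S_0(0) = a_0 = 4
y_1 = S_1(0) = a_1 = 3
y_2 = S_1(1) = -5
t_q=7/2 is in segment 1 (τ=1/2); S_1(τ)=-41/64

y_0=4 y_1=3 y_2=-5
S(7/2) = -41/64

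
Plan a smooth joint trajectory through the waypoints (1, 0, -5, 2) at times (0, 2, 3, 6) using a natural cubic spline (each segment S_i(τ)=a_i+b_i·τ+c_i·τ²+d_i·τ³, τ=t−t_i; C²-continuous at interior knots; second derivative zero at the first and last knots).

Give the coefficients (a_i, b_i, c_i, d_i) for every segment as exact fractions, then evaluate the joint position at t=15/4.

  seg 0: a=1 b=379/282 c=0 d=-65/141
  seg 1: a=0 b=-1181/282 c=-130/47 d=551/282
  seg 2: a=-5 b=-544/141 c=291/94 d=-97/282
S(15/4) = -37885/6016

Δ: Δ0=-1/2, Δ1=-5, Δ2=7/3
row 1: diag=6, rhs=-27; c'=1/6, d'=-9/2
row 2: denom=8−1·1/6=47/6; d'=(44−1·-9/2)/(47/6)=291/47
back: M2=291/47
back: M1=-9/2−1/6·291/47=-260/47
M: M0=0, M1=-260/47, M2=291/47, M3=0
seg 0: a=1, c=M0/2=0, d=(M1−M0)/(6·2)=-65/141, b=Δ0−h0·(2M0+M1)/6=379/282
seg 1: a=0, c=M1/2=-130/47, d=(M2−M1)/(6·1)=551/282, b=Δ1−h1·(2M1+M2)/6=-1181/282
seg 2: a=-5, c=M2/2=291/94, d=(M3−M2)/(6·3)=-97/282, b=Δ2−h2·(2M2+M3)/6=-544/141
t_q=15/4 → seg 2, τ=3/4; S=-5+-544/141·τ+291/94·τ²+-97/282·τ³=-37885/6016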